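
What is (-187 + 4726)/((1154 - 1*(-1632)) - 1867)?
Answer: 4539/919 ≈ 4.9391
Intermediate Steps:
(-187 + 4726)/((1154 - 1*(-1632)) - 1867) = 4539/((1154 + 1632) - 1867) = 4539/(2786 - 1867) = 4539/919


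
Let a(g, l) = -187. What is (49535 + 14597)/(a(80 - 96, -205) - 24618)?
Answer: -64132/24805 ≈ -2.5854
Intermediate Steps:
(49535 + 14597)/(a(80 - 96, -205) - 24618) = (49535 + 14597)/(-187 - 24618) = 64132/(-24805) = 64132*(-1/24805) = -64132/24805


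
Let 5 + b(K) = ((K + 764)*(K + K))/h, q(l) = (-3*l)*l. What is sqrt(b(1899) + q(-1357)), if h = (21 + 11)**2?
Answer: I*sqrt(5646822374)/32 ≈ 2348.3*I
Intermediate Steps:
h = 1024 (h = 32**2 = 1024)
q(l) = -3*l**2
b(K) = -5 + K*(764 + K)/512 (b(K) = -5 + ((K + 764)*(K + K))/1024 = -5 + ((764 + K)*(2*K))*(1/1024) = -5 + (2*K*(764 + K))*(1/1024) = -5 + K*(764 + K)/512)
sqrt(b(1899) + q(-1357)) = sqrt((-5 + (1/512)*1899**2 + (191/128)*1899) - 3*(-1357)**2) = sqrt((-5 + (1/512)*3606201 + 362709/128) - 3*1841449) = sqrt((-5 + 3606201/512 + 362709/128) - 5524347) = sqrt(5054477/512 - 5524347) = sqrt(-2823411187/512) = I*sqrt(5646822374)/32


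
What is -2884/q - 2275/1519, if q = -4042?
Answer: -343911/438557 ≈ -0.78419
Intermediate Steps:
-2884/q - 2275/1519 = -2884/(-4042) - 2275/1519 = -2884*(-1/4042) - 2275*1/1519 = 1442/2021 - 325/217 = -343911/438557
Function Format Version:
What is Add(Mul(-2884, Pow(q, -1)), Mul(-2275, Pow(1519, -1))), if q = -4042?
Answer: Rational(-343911, 438557) ≈ -0.78419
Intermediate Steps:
Add(Mul(-2884, Pow(q, -1)), Mul(-2275, Pow(1519, -1))) = Add(Mul(-2884, Pow(-4042, -1)), Mul(-2275, Pow(1519, -1))) = Add(Mul(-2884, Rational(-1, 4042)), Mul(-2275, Rational(1, 1519))) = Add(Rational(1442, 2021), Rational(-325, 217)) = Rational(-343911, 438557)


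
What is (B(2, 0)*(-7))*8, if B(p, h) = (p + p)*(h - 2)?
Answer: 448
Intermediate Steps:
B(p, h) = 2*p*(-2 + h) (B(p, h) = (2*p)*(-2 + h) = 2*p*(-2 + h))
(B(2, 0)*(-7))*8 = ((2*2*(-2 + 0))*(-7))*8 = ((2*2*(-2))*(-7))*8 = -8*(-7)*8 = 56*8 = 448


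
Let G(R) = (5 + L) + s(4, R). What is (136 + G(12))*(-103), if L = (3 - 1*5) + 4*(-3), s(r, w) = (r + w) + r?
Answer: -15141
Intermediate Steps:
s(r, w) = w + 2*r
L = -14 (L = (3 - 5) - 12 = -2 - 12 = -14)
G(R) = -1 + R (G(R) = (5 - 14) + (R + 2*4) = -9 + (R + 8) = -9 + (8 + R) = -1 + R)
(136 + G(12))*(-103) = (136 + (-1 + 12))*(-103) = (136 + 11)*(-103) = 147*(-103) = -15141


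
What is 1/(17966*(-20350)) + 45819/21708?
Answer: 38777309056/18371807025 ≈ 2.1107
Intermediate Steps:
1/(17966*(-20350)) + 45819/21708 = (1/17966)*(-1/20350) + 45819*(1/21708) = -1/365608100 + 1697/804 = 38777309056/18371807025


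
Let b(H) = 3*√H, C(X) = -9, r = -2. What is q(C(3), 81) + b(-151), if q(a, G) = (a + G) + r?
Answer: 70 + 3*I*√151 ≈ 70.0 + 36.865*I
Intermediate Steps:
q(a, G) = -2 + G + a (q(a, G) = (a + G) - 2 = (G + a) - 2 = -2 + G + a)
q(C(3), 81) + b(-151) = (-2 + 81 - 9) + 3*√(-151) = 70 + 3*(I*√151) = 70 + 3*I*√151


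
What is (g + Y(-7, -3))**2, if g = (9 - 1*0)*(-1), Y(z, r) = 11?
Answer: 4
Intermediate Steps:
g = -9 (g = (9 + 0)*(-1) = 9*(-1) = -9)
(g + Y(-7, -3))**2 = (-9 + 11)**2 = 2**2 = 4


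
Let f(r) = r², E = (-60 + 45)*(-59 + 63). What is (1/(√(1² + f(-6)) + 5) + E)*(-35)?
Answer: 25375/12 - 35*√37/12 ≈ 2096.8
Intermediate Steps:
E = -60 (E = -15*4 = -60)
(1/(√(1² + f(-6)) + 5) + E)*(-35) = (1/(√(1² + (-6)²) + 5) - 60)*(-35) = (1/(√(1 + 36) + 5) - 60)*(-35) = (1/(√37 + 5) - 60)*(-35) = (1/(5 + √37) - 60)*(-35) = (-60 + 1/(5 + √37))*(-35) = 2100 - 35/(5 + √37)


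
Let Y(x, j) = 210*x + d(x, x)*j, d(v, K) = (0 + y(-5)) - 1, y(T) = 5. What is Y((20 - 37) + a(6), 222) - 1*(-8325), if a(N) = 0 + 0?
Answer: 5643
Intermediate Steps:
a(N) = 0
d(v, K) = 4 (d(v, K) = (0 + 5) - 1 = 5 - 1 = 4)
Y(x, j) = 4*j + 210*x (Y(x, j) = 210*x + 4*j = 4*j + 210*x)
Y((20 - 37) + a(6), 222) - 1*(-8325) = (4*222 + 210*((20 - 37) + 0)) - 1*(-8325) = (888 + 210*(-17 + 0)) + 8325 = (888 + 210*(-17)) + 8325 = (888 - 3570) + 8325 = -2682 + 8325 = 5643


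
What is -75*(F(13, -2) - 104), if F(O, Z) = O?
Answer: 6825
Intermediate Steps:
-75*(F(13, -2) - 104) = -75*(13 - 104) = -75*(-91) = 6825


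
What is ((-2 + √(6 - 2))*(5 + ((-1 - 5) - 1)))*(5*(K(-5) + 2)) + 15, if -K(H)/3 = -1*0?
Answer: 15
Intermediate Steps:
K(H) = 0 (K(H) = -(-3)*0 = -3*0 = 0)
((-2 + √(6 - 2))*(5 + ((-1 - 5) - 1)))*(5*(K(-5) + 2)) + 15 = ((-2 + √(6 - 2))*(5 + ((-1 - 5) - 1)))*(5*(0 + 2)) + 15 = ((-2 + √4)*(5 + (-6 - 1)))*(5*2) + 15 = ((-2 + 2)*(5 - 7))*10 + 15 = (0*(-2))*10 + 15 = 0*10 + 15 = 0 + 15 = 15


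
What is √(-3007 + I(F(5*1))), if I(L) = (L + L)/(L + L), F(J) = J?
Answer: 3*I*√334 ≈ 54.827*I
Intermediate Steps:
I(L) = 1 (I(L) = (2*L)/((2*L)) = (2*L)*(1/(2*L)) = 1)
√(-3007 + I(F(5*1))) = √(-3007 + 1) = √(-3006) = 3*I*√334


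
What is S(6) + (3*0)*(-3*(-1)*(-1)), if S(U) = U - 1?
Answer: 5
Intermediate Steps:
S(U) = -1 + U
S(6) + (3*0)*(-3*(-1)*(-1)) = (-1 + 6) + (3*0)*(-3*(-1)*(-1)) = 5 + 0*(3*(-1)) = 5 + 0*(-3) = 5 + 0 = 5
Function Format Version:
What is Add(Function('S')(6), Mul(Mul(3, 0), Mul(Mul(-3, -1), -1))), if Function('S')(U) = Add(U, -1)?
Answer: 5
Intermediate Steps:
Function('S')(U) = Add(-1, U)
Add(Function('S')(6), Mul(Mul(3, 0), Mul(Mul(-3, -1), -1))) = Add(Add(-1, 6), Mul(Mul(3, 0), Mul(Mul(-3, -1), -1))) = Add(5, Mul(0, Mul(3, -1))) = Add(5, Mul(0, -3)) = Add(5, 0) = 5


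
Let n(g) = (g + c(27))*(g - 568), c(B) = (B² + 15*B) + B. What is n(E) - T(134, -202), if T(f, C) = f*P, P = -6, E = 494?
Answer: -121666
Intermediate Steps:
c(B) = B² + 16*B
T(f, C) = -6*f (T(f, C) = f*(-6) = -6*f)
n(g) = (-568 + g)*(1161 + g) (n(g) = (g + 27*(16 + 27))*(g - 568) = (g + 27*43)*(-568 + g) = (g + 1161)*(-568 + g) = (1161 + g)*(-568 + g) = (-568 + g)*(1161 + g))
n(E) - T(134, -202) = (-659448 + 494² + 593*494) - (-6)*134 = (-659448 + 244036 + 292942) - 1*(-804) = -122470 + 804 = -121666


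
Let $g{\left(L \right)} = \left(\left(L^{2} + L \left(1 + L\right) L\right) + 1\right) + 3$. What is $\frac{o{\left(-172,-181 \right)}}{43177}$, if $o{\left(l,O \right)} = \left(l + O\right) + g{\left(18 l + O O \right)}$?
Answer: $\frac{26107322678726}{43177} \approx 6.0466 \cdot 10^{8}$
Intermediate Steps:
$g{\left(L \right)} = 4 + L^{2} + L^{2} \left(1 + L\right)$ ($g{\left(L \right)} = \left(\left(L^{2} + L^{2} \left(1 + L\right)\right) + 1\right) + 3 = \left(1 + L^{2} + L^{2} \left(1 + L\right)\right) + 3 = 4 + L^{2} + L^{2} \left(1 + L\right)$)
$o{\left(l,O \right)} = 4 + O + l + \left(O^{2} + 18 l\right)^{3} + 2 \left(O^{2} + 18 l\right)^{2}$ ($o{\left(l,O \right)} = \left(l + O\right) + \left(4 + \left(18 l + O O\right)^{3} + 2 \left(18 l + O O\right)^{2}\right) = \left(O + l\right) + \left(4 + \left(18 l + O^{2}\right)^{3} + 2 \left(18 l + O^{2}\right)^{2}\right) = \left(O + l\right) + \left(4 + \left(O^{2} + 18 l\right)^{3} + 2 \left(O^{2} + 18 l\right)^{2}\right) = 4 + O + l + \left(O^{2} + 18 l\right)^{3} + 2 \left(O^{2} + 18 l\right)^{2}$)
$\frac{o{\left(-172,-181 \right)}}{43177} = \frac{4 - 181 - 172 + \left(\left(-181\right)^{2} + 18 \left(-172\right)\right)^{3} + 2 \left(\left(-181\right)^{2} + 18 \left(-172\right)\right)^{2}}{43177} = \left(4 - 181 - 172 + \left(32761 - 3096\right)^{3} + 2 \left(32761 - 3096\right)^{2}\right) \frac{1}{43177} = \left(4 - 181 - 172 + 29665^{3} + 2 \cdot 29665^{2}\right) \frac{1}{43177} = \left(4 - 181 - 172 + 26105562654625 + 2 \cdot 880012225\right) \frac{1}{43177} = \left(4 - 181 - 172 + 26105562654625 + 1760024450\right) \frac{1}{43177} = 26107322678726 \cdot \frac{1}{43177} = \frac{26107322678726}{43177}$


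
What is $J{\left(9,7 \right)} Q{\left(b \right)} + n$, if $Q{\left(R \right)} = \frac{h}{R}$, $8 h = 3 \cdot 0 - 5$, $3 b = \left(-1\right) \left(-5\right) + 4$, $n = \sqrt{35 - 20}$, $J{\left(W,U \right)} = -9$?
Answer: $\frac{15}{8} + \sqrt{15} \approx 5.748$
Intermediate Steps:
$n = \sqrt{15} \approx 3.873$
$b = 3$ ($b = \frac{\left(-1\right) \left(-5\right) + 4}{3} = \frac{5 + 4}{3} = \frac{1}{3} \cdot 9 = 3$)
$h = - \frac{5}{8}$ ($h = \frac{3 \cdot 0 - 5}{8} = \frac{0 - 5}{8} = \frac{1}{8} \left(-5\right) = - \frac{5}{8} \approx -0.625$)
$Q{\left(R \right)} = - \frac{5}{8 R}$
$J{\left(9,7 \right)} Q{\left(b \right)} + n = - 9 \left(- \frac{5}{8 \cdot 3}\right) + \sqrt{15} = - 9 \left(\left(- \frac{5}{8}\right) \frac{1}{3}\right) + \sqrt{15} = \left(-9\right) \left(- \frac{5}{24}\right) + \sqrt{15} = \frac{15}{8} + \sqrt{15}$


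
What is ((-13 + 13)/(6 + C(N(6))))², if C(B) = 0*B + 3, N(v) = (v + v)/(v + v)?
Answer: 0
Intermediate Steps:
N(v) = 1 (N(v) = (2*v)/((2*v)) = (2*v)*(1/(2*v)) = 1)
C(B) = 3 (C(B) = 0 + 3 = 3)
((-13 + 13)/(6 + C(N(6))))² = ((-13 + 13)/(6 + 3))² = (0/9)² = (0*(⅑))² = 0² = 0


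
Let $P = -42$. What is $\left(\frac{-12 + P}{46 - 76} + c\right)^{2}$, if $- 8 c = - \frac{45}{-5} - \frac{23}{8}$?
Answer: $\frac{109561}{102400} \approx 1.0699$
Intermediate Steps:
$c = - \frac{49}{64}$ ($c = - \frac{- \frac{45}{-5} - \frac{23}{8}}{8} = - \frac{\left(-45\right) \left(- \frac{1}{5}\right) - \frac{23}{8}}{8} = - \frac{9 - \frac{23}{8}}{8} = \left(- \frac{1}{8}\right) \frac{49}{8} = - \frac{49}{64} \approx -0.76563$)
$\left(\frac{-12 + P}{46 - 76} + c\right)^{2} = \left(\frac{-12 - 42}{46 - 76} - \frac{49}{64}\right)^{2} = \left(- \frac{54}{-30} - \frac{49}{64}\right)^{2} = \left(\left(-54\right) \left(- \frac{1}{30}\right) - \frac{49}{64}\right)^{2} = \left(\frac{9}{5} - \frac{49}{64}\right)^{2} = \left(\frac{331}{320}\right)^{2} = \frac{109561}{102400}$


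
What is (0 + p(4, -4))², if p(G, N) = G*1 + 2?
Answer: 36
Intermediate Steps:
p(G, N) = 2 + G (p(G, N) = G + 2 = 2 + G)
(0 + p(4, -4))² = (0 + (2 + 4))² = (0 + 6)² = 6² = 36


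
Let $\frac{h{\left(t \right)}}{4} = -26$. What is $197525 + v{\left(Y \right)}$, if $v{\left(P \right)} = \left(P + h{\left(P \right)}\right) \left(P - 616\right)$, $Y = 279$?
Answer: $138550$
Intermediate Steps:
$h{\left(t \right)} = -104$ ($h{\left(t \right)} = 4 \left(-26\right) = -104$)
$v{\left(P \right)} = \left(-616 + P\right) \left(-104 + P\right)$ ($v{\left(P \right)} = \left(P - 104\right) \left(P - 616\right) = \left(-104 + P\right) \left(-616 + P\right) = \left(-616 + P\right) \left(-104 + P\right)$)
$197525 + v{\left(Y \right)} = 197525 + \left(64064 + 279^{2} - 200880\right) = 197525 + \left(64064 + 77841 - 200880\right) = 197525 - 58975 = 138550$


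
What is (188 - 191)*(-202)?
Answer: 606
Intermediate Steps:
(188 - 191)*(-202) = -3*(-202) = 606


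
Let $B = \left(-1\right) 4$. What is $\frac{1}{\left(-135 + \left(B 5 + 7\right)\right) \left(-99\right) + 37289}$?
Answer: $\frac{1}{51941} \approx 1.9253 \cdot 10^{-5}$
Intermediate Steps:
$B = -4$
$\frac{1}{\left(-135 + \left(B 5 + 7\right)\right) \left(-99\right) + 37289} = \frac{1}{\left(-135 + \left(\left(-4\right) 5 + 7\right)\right) \left(-99\right) + 37289} = \frac{1}{\left(-135 + \left(-20 + 7\right)\right) \left(-99\right) + 37289} = \frac{1}{\left(-135 - 13\right) \left(-99\right) + 37289} = \frac{1}{\left(-148\right) \left(-99\right) + 37289} = \frac{1}{14652 + 37289} = \frac{1}{51941}$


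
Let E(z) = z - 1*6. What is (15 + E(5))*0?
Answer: 0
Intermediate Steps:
E(z) = -6 + z (E(z) = z - 6 = -6 + z)
(15 + E(5))*0 = (15 + (-6 + 5))*0 = (15 - 1)*0 = 14*0 = 0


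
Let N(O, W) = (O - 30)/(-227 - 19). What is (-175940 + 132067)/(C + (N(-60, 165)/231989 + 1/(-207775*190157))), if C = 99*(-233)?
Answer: 16487476510987291751975/8668580235063547689949 ≈ 1.9020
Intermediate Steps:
C = -23067
N(O, W) = 5/41 - O/246 (N(O, W) = (-30 + O)/(-246) = (-30 + O)*(-1/246) = 5/41 - O/246)
(-175940 + 132067)/(C + (N(-60, 165)/231989 + 1/(-207775*190157))) = (-175940 + 132067)/(-23067 + ((5/41 - 1/246*(-60))/231989 + 1/(-207775*190157))) = -43873/(-23067 + ((5/41 + 10/41)*(1/231989) - 1/207775*1/190157)) = -43873/(-23067 + ((15/41)*(1/231989) - 1/39509870675)) = -43873/(-23067 + (15/9511549 - 1/39509870675)) = -43873/(-23067 + 592638548576/375800070908925575) = -43873/(-8668580235063547689949/375800070908925575) = -43873*(-375800070908925575/8668580235063547689949) = 16487476510987291751975/8668580235063547689949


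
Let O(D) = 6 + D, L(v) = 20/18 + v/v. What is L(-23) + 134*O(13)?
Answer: 22933/9 ≈ 2548.1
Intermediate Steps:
L(v) = 19/9 (L(v) = 20*(1/18) + 1 = 10/9 + 1 = 19/9)
L(-23) + 134*O(13) = 19/9 + 134*(6 + 13) = 19/9 + 134*19 = 19/9 + 2546 = 22933/9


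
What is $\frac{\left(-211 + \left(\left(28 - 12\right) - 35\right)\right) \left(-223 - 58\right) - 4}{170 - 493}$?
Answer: $- \frac{64626}{323} \approx -200.08$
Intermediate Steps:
$\frac{\left(-211 + \left(\left(28 - 12\right) - 35\right)\right) \left(-223 - 58\right) - 4}{170 - 493} = \frac{\left(-211 + \left(\left(28 + \left(-20 + 8\right)\right) - 35\right)\right) \left(-281\right) - 4}{-323} = \left(\left(-211 + \left(\left(28 - 12\right) - 35\right)\right) \left(-281\right) - 4\right) \left(- \frac{1}{323}\right) = \left(\left(-211 + \left(16 - 35\right)\right) \left(-281\right) - 4\right) \left(- \frac{1}{323}\right) = \left(\left(-211 - 19\right) \left(-281\right) - 4\right) \left(- \frac{1}{323}\right) = \left(\left(-230\right) \left(-281\right) - 4\right) \left(- \frac{1}{323}\right) = \left(64630 - 4\right) \left(- \frac{1}{323}\right) = 64626 \left(- \frac{1}{323}\right) = - \frac{64626}{323}$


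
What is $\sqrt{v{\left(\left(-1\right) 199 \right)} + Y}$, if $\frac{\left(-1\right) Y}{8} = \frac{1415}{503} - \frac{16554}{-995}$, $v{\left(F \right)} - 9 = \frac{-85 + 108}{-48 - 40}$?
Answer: $\frac{i \sqrt{71220055620939610}}{22021340} \approx 12.119 i$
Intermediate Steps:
$v{\left(F \right)} = \frac{769}{88}$ ($v{\left(F \right)} = 9 + \frac{-85 + 108}{-48 - 40} = 9 + \frac{23}{-88} = 9 + 23 \left(- \frac{1}{88}\right) = 9 - \frac{23}{88} = \frac{769}{88}$)
$Y = - \frac{77876696}{500485}$ ($Y = - 8 \left(\frac{1415}{503} - \frac{16554}{-995}\right) = - 8 \left(1415 \cdot \frac{1}{503} - - \frac{16554}{995}\right) = - 8 \left(\frac{1415}{503} + \frac{16554}{995}\right) = \left(-8\right) \frac{9734587}{500485} = - \frac{77876696}{500485} \approx -155.6$)
$\sqrt{v{\left(\left(-1\right) 199 \right)} + Y} = \sqrt{\frac{769}{88} - \frac{77876696}{500485}} = \sqrt{- \frac{6468276283}{44042680}} = \frac{i \sqrt{71220055620939610}}{22021340}$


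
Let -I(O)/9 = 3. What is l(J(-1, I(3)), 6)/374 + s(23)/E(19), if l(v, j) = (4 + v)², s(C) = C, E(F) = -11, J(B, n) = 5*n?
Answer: 1489/34 ≈ 43.794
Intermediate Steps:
I(O) = -27 (I(O) = -9*3 = -27)
l(J(-1, I(3)), 6)/374 + s(23)/E(19) = (4 + 5*(-27))²/374 + 23/(-11) = (4 - 135)²*(1/374) + 23*(-1/11) = (-131)²*(1/374) - 23/11 = 17161*(1/374) - 23/11 = 17161/374 - 23/11 = 1489/34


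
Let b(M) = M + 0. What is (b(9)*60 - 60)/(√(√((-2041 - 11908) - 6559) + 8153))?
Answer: 480/√(8153 + 2*I*√5127) ≈ 5.3154 - 0.046678*I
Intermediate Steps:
b(M) = M
(b(9)*60 - 60)/(√(√((-2041 - 11908) - 6559) + 8153)) = (9*60 - 60)/(√(√((-2041 - 11908) - 6559) + 8153)) = (540 - 60)/(√(√(-13949 - 6559) + 8153)) = 480/(√(√(-20508) + 8153)) = 480/(√(2*I*√5127 + 8153)) = 480/(√(8153 + 2*I*√5127)) = 480/√(8153 + 2*I*√5127)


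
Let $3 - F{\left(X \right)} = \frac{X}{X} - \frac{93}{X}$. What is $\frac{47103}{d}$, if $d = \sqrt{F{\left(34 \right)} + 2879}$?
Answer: $\frac{47103 \sqrt{3333598}}{98047} \approx 877.14$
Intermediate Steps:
$F{\left(X \right)} = 2 + \frac{93}{X}$ ($F{\left(X \right)} = 3 - \left(\frac{X}{X} - \frac{93}{X}\right) = 3 - \left(1 - \frac{93}{X}\right) = 2 + \frac{93}{X}$)
$d = \frac{\sqrt{3333598}}{34}$ ($d = \sqrt{\left(2 + \frac{93}{34}\right) + 2879} = \sqrt{\frac{161}{34} + 2879} = \sqrt{\frac{98047}{34}} = \frac{\sqrt{3333598}}{34} \approx 53.7$)
$\frac{47103}{d} = \frac{47103}{\frac{1}{34} \sqrt{3333598}} = 47103 \frac{\sqrt{3333598}}{98047} = \frac{47103 \sqrt{3333598}}{98047}$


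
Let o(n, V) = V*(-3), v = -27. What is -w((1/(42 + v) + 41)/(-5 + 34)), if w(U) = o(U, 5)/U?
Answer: 6525/616 ≈ 10.593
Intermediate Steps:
o(n, V) = -3*V
w(U) = -15/U (w(U) = (-3*5)/U = -15/U)
-w((1/(42 + v) + 41)/(-5 + 34)) = -(-15)/((1/(42 - 27) + 41)/(-5 + 34)) = -(-15)/((1/15 + 41)/29) = -(-15)/((1/15 + 41)*(1/29)) = -(-15)/((616/15)*(1/29)) = -(-15)/616/435 = -(-15)*435/616 = -1*(-6525/616) = 6525/616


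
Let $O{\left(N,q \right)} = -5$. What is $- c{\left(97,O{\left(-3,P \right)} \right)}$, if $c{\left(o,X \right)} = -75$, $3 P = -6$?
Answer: $75$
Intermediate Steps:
$P = -2$ ($P = \frac{1}{3} \left(-6\right) = -2$)
$- c{\left(97,O{\left(-3,P \right)} \right)} = \left(-1\right) \left(-75\right) = 75$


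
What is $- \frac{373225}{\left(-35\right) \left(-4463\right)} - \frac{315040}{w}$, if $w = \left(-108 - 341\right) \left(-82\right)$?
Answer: $- \frac{6295222125}{575115569} \approx -10.946$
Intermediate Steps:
$w = 36818$ ($w = \left(-449\right) \left(-82\right) = 36818$)
$- \frac{373225}{\left(-35\right) \left(-4463\right)} - \frac{315040}{w} = - \frac{373225}{\left(-35\right) \left(-4463\right)} - \frac{315040}{36818} = - \frac{373225}{156205} - \frac{157520}{18409} = \left(-373225\right) \frac{1}{156205} - \frac{157520}{18409} = - \frac{74645}{31241} - \frac{157520}{18409} = - \frac{6295222125}{575115569}$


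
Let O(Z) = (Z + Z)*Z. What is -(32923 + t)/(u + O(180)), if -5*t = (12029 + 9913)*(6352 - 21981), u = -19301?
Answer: -343096133/227495 ≈ -1508.1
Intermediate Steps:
t = 342931518/5 (t = -(12029 + 9913)*(6352 - 21981)/5 = -21942*(-15629)/5 = -⅕*(-342931518) = 342931518/5 ≈ 6.8586e+7)
O(Z) = 2*Z² (O(Z) = (2*Z)*Z = 2*Z²)
-(32923 + t)/(u + O(180)) = -(32923 + 342931518/5)/(-19301 + 2*180²) = -343096133/(5*(-19301 + 2*32400)) = -343096133/(5*(-19301 + 64800)) = -343096133/(5*45499) = -1*343096133/227495 = -343096133/227495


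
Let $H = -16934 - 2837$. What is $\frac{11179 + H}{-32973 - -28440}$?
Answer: $\frac{2864}{1511} \approx 1.8954$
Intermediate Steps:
$H = -19771$
$\frac{11179 + H}{-32973 - -28440} = \frac{11179 - 19771}{-32973 - -28440} = - \frac{8592}{-32973 + 28440} = - \frac{8592}{-4533} = \left(-8592\right) \left(- \frac{1}{4533}\right) = \frac{2864}{1511}$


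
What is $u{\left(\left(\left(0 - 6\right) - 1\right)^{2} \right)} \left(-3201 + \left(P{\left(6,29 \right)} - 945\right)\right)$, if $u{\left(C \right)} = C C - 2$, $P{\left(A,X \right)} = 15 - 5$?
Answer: $-9922264$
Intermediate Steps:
$P{\left(A,X \right)} = 10$ ($P{\left(A,X \right)} = 15 - 5 = 10$)
$u{\left(C \right)} = -2 + C^{2}$ ($u{\left(C \right)} = C^{2} - 2 = -2 + C^{2}$)
$u{\left(\left(\left(0 - 6\right) - 1\right)^{2} \right)} \left(-3201 + \left(P{\left(6,29 \right)} - 945\right)\right) = \left(-2 + \left(\left(\left(0 - 6\right) - 1\right)^{2}\right)^{2}\right) \left(-3201 + \left(10 - 945\right)\right) = \left(-2 + \left(\left(-6 - 1\right)^{2}\right)^{2}\right) \left(-3201 - 935\right) = \left(-2 + \left(\left(-7\right)^{2}\right)^{2}\right) \left(-4136\right) = \left(-2 + 49^{2}\right) \left(-4136\right) = \left(-2 + 2401\right) \left(-4136\right) = 2399 \left(-4136\right) = -9922264$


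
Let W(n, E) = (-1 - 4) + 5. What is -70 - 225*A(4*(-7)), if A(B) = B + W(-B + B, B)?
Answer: 6230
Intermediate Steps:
W(n, E) = 0 (W(n, E) = -5 + 5 = 0)
A(B) = B (A(B) = B + 0 = B)
-70 - 225*A(4*(-7)) = -70 - 900*(-7) = -70 - 225*(-28) = -70 + 6300 = 6230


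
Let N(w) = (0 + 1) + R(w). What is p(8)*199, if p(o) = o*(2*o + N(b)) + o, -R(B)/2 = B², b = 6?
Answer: -85968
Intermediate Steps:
R(B) = -2*B²
N(w) = 1 - 2*w² (N(w) = (0 + 1) - 2*w² = 1 - 2*w²)
p(o) = o + o*(-71 + 2*o) (p(o) = o*(2*o + (1 - 2*6²)) + o = o*(2*o + (1 - 2*36)) + o = o*(2*o + (1 - 72)) + o = o*(2*o - 71) + o = o*(-71 + 2*o) + o = o + o*(-71 + 2*o))
p(8)*199 = (2*8*(-35 + 8))*199 = (2*8*(-27))*199 = -432*199 = -85968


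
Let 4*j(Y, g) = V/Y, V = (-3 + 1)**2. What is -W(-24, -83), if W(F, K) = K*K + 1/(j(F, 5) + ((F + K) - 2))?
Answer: -18028489/2617 ≈ -6889.0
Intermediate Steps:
V = 4 (V = (-2)**2 = 4)
j(Y, g) = 1/Y (j(Y, g) = (4/Y)/4 = 1/Y)
W(F, K) = K**2 + 1/(-2 + F + K + 1/F) (W(F, K) = K*K + 1/(1/F + ((F + K) - 2)) = K**2 + 1/(1/F + (-2 + F + K)) = K**2 + 1/(-2 + F + K + 1/F))
-W(-24, -83) = -((-83)**2 - 24*(1 + (-83)**3 - 2*(-83)**2 - 24*(-83)**2))/(1 - 24*(-2 - 24 - 83)) = -(6889 - 24*(1 - 571787 - 2*6889 - 24*6889))/(1 - 24*(-109)) = -(6889 - 24*(1 - 571787 - 13778 - 165336))/(1 + 2616) = -(6889 - 24*(-750900))/2617 = -(6889 + 18021600)/2617 = -18028489/2617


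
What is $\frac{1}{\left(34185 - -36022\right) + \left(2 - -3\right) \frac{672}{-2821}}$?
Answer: $\frac{403}{28292941} \approx 1.4244 \cdot 10^{-5}$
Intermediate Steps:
$\frac{1}{\left(34185 - -36022\right) + \left(2 - -3\right) \frac{672}{-2821}} = \frac{1}{\left(34185 + 36022\right) + \left(2 + 3\right) 672 \left(- \frac{1}{2821}\right)} = \frac{1}{70207 + 5 \left(- \frac{96}{403}\right)} = \frac{1}{70207 - \frac{480}{403}} = \frac{1}{\frac{28292941}{403}} = \frac{403}{28292941}$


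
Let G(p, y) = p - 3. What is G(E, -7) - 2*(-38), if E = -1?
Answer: 72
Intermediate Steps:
G(p, y) = -3 + p
G(E, -7) - 2*(-38) = (-3 - 1) - 2*(-38) = -4 + 76 = 72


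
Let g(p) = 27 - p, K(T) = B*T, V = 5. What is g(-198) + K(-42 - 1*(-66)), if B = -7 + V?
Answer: 177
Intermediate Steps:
B = -2 (B = -7 + 5 = -2)
K(T) = -2*T
g(-198) + K(-42 - 1*(-66)) = (27 - 1*(-198)) - 2*(-42 - 1*(-66)) = (27 + 198) - 2*(-42 + 66) = 225 - 2*24 = 225 - 48 = 177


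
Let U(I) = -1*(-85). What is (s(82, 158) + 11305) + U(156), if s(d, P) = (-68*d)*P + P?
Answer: -869460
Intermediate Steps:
U(I) = 85
s(d, P) = P - 68*P*d (s(d, P) = -68*P*d + P = P - 68*P*d)
(s(82, 158) + 11305) + U(156) = (158*(1 - 68*82) + 11305) + 85 = (158*(1 - 5576) + 11305) + 85 = (158*(-5575) + 11305) + 85 = (-880850 + 11305) + 85 = -869545 + 85 = -869460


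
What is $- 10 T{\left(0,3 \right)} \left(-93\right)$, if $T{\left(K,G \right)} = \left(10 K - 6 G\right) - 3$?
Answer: $-19530$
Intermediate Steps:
$T{\left(K,G \right)} = -3 - 6 G + 10 K$ ($T{\left(K,G \right)} = \left(- 6 G + 10 K\right) - 3 = -3 - 6 G + 10 K$)
$- 10 T{\left(0,3 \right)} \left(-93\right) = - 10 \left(-3 - 18 + 10 \cdot 0\right) \left(-93\right) = - 10 \left(-3 - 18 + 0\right) \left(-93\right) = \left(-10\right) \left(-21\right) \left(-93\right) = 210 \left(-93\right) = -19530$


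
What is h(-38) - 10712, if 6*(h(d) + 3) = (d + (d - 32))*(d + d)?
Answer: -9347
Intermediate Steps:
h(d) = -3 + d*(-32 + 2*d)/3 (h(d) = -3 + ((d + (d - 32))*(d + d))/6 = -3 + ((d + (-32 + d))*(2*d))/6 = -3 + ((-32 + 2*d)*(2*d))/6 = -3 + (2*d*(-32 + 2*d))/6 = -3 + d*(-32 + 2*d)/3)
h(-38) - 10712 = (-3 - 32/3*(-38) + (2/3)*(-38)**2) - 10712 = (-3 + 1216/3 + (2/3)*1444) - 10712 = (-3 + 1216/3 + 2888/3) - 10712 = 1365 - 10712 = -9347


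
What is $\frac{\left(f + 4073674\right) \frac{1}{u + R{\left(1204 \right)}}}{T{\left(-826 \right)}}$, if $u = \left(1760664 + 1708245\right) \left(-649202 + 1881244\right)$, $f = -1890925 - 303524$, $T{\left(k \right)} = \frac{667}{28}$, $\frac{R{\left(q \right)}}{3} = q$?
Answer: $\frac{751690}{40723604824599} \approx 1.8458 \cdot 10^{-8}$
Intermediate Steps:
$R{\left(q \right)} = 3 q$
$T{\left(k \right)} = \frac{667}{28}$ ($T{\left(k \right)} = 667 \cdot \frac{1}{28} = \frac{667}{28}$)
$f = -2194449$
$u = 4273841582178$ ($u = 3468909 \cdot 1232042 = 4273841582178$)
$\frac{\left(f + 4073674\right) \frac{1}{u + R{\left(1204 \right)}}}{T{\left(-826 \right)}} = \frac{\left(-2194449 + 4073674\right) \frac{1}{4273841582178 + 3 \cdot 1204}}{\frac{667}{28}} = \frac{1879225}{4273841582178 + 3612} \cdot \frac{28}{667} = \frac{1879225}{4273841585790} \cdot \frac{28}{667} = 1879225 \cdot \frac{1}{4273841585790} \cdot \frac{28}{667} = \frac{375845}{854768317158} \cdot \frac{28}{667} = \frac{751690}{40723604824599}$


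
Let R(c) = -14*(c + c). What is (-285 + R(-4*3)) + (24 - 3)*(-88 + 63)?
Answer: -474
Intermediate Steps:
R(c) = -28*c
(-285 + R(-4*3)) + (24 - 3)*(-88 + 63) = (-285 - (-112)*3) + (24 - 3)*(-88 + 63) = (-285 - 28*(-12)) + 21*(-25) = (-285 + 336) - 525 = 51 - 525 = -474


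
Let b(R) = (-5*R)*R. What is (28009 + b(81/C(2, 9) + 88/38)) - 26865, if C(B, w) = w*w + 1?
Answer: 2644446371/2427364 ≈ 1089.4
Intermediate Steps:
C(B, w) = 1 + w² (C(B, w) = w² + 1 = 1 + w²)
b(R) = -5*R²
(28009 + b(81/C(2, 9) + 88/38)) - 26865 = (28009 - 5*(81/(1 + 9²) + 88/38)²) - 26865 = (28009 - 5*(81/(1 + 81) + 88*(1/38))²) - 26865 = (28009 - 5*(81/82 + 44/19)²) - 26865 = (28009 - 5*(5147/1558)²) - 26865 = (28009 - 5*26491609/2427364) - 26865 = (28009 - 132458045/2427364) - 26865 = 67855580231/2427364 - 26865 = 2644446371/2427364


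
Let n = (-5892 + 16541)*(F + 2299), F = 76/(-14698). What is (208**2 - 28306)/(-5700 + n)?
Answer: 36642114/59958766279 ≈ 0.00061112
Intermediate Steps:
F = -38/7349 (F = 76*(-1/14698) = -38/7349 ≈ -0.0051708)
n = 179918188137/7349 (n = (-5892 + 16541)*(-38/7349 + 2299) = 10649*(16895313/7349) = 179918188137/7349 ≈ 2.4482e+7)
(208**2 - 28306)/(-5700 + n) = (208**2 - 28306)/(-5700 + 179918188137/7349) = (43264 - 28306)/(179876298837/7349) = 14958*(7349/179876298837) = 36642114/59958766279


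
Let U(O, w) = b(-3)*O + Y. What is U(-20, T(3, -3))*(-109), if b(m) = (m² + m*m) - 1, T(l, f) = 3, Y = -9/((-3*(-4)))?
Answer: 148567/4 ≈ 37142.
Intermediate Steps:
Y = -¾ (Y = -9/12 = -9*1/12 = -¾ ≈ -0.75000)
b(m) = -1 + 2*m² (b(m) = (m² + m²) - 1 = 2*m² - 1 = -1 + 2*m²)
U(O, w) = -¾ + 17*O (U(O, w) = (-1 + 2*(-3)²)*O - ¾ = (-1 + 2*9)*O - ¾ = (-1 + 18)*O - ¾ = 17*O - ¾ = -¾ + 17*O)
U(-20, T(3, -3))*(-109) = (-¾ + 17*(-20))*(-109) = (-¾ - 340)*(-109) = -1363/4*(-109) = 148567/4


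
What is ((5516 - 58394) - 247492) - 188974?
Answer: -489344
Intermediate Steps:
((5516 - 58394) - 247492) - 188974 = (-52878 - 247492) - 188974 = -300370 - 188974 = -489344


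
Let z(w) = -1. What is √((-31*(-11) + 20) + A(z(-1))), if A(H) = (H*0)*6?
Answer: 19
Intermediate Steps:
A(H) = 0 (A(H) = 0*6 = 0)
√((-31*(-11) + 20) + A(z(-1))) = √((-31*(-11) + 20) + 0) = √((341 + 20) + 0) = √(361 + 0) = √361 = 19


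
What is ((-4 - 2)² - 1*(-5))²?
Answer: 1681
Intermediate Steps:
((-4 - 2)² - 1*(-5))² = ((-6)² + 5)² = (36 + 5)² = 41² = 1681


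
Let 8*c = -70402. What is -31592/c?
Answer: 126368/35201 ≈ 3.5899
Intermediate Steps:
c = -35201/4 (c = (1/8)*(-70402) = -35201/4 ≈ -8800.3)
-31592/c = -31592/(-35201/4) = -31592*(-4/35201) = 126368/35201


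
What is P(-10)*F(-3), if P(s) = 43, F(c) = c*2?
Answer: -258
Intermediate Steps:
F(c) = 2*c
P(-10)*F(-3) = 43*(2*(-3)) = 43*(-6) = -258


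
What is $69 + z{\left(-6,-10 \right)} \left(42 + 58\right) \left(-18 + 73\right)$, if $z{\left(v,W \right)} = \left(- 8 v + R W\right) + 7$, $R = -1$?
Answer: $357569$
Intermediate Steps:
$z{\left(v,W \right)} = 7 - W - 8 v$ ($z{\left(v,W \right)} = \left(- 8 v - W\right) + 7 = \left(- W - 8 v\right) + 7 = 7 - W - 8 v$)
$69 + z{\left(-6,-10 \right)} \left(42 + 58\right) \left(-18 + 73\right) = 69 + \left(7 - -10 - -48\right) \left(42 + 58\right) \left(-18 + 73\right) = 69 + \left(7 + 10 + 48\right) 100 \cdot 55 = 69 + 65 \cdot 5500 = 69 + 357500 = 357569$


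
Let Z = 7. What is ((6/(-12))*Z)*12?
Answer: -42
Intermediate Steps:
((6/(-12))*Z)*12 = ((6/(-12))*7)*12 = ((6*(-1/12))*7)*12 = -½*7*12 = -7/2*12 = -42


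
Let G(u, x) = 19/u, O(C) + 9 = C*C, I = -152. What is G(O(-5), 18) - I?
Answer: 2451/16 ≈ 153.19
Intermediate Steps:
O(C) = -9 + C**2 (O(C) = -9 + C*C = -9 + C**2)
G(O(-5), 18) - I = 19/(-9 + (-5)**2) - 1*(-152) = 19/(-9 + 25) + 152 = 19/16 + 152 = 2451/16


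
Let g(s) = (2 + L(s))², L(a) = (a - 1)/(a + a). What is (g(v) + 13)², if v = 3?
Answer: 27556/81 ≈ 340.20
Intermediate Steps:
L(a) = (-1 + a)/(2*a) (L(a) = (-1 + a)/((2*a)) = (-1 + a)*(1/(2*a)) = (-1 + a)/(2*a))
g(s) = (2 + (-1 + s)/(2*s))²
(g(v) + 13)² = ((¼)*(-1 + 5*3)²/3² + 13)² = ((¼)*(⅑)*(-1 + 15)² + 13)² = ((¼)*(⅑)*14² + 13)² = ((¼)*(⅑)*196 + 13)² = (49/9 + 13)² = (166/9)² = 27556/81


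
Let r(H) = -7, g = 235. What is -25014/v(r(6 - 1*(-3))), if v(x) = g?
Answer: -25014/235 ≈ -106.44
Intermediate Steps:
v(x) = 235
-25014/v(r(6 - 1*(-3))) = -25014/235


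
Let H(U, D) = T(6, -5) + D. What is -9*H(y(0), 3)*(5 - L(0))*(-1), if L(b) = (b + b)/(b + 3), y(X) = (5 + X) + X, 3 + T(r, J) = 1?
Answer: 45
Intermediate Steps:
T(r, J) = -2 (T(r, J) = -3 + 1 = -2)
y(X) = 5 + 2*X
L(b) = 2*b/(3 + b) (L(b) = (2*b)/(3 + b) = 2*b/(3 + b))
H(U, D) = -2 + D
-9*H(y(0), 3)*(5 - L(0))*(-1) = -9*(-2 + 3)*(5 - 2*0/(3 + 0))*(-1) = -9*(5 - 2*0/3)*(-1) = -9*(5 - 1*0)*(-1) = -9*(5 + 0)*(-1) = -9*5*(-1) = -45*(-1) = 45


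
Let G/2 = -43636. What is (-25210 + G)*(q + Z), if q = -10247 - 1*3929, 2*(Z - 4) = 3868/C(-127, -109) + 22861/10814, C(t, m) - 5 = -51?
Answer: 397633140822681/248722 ≈ 1.5987e+9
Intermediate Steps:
G = -87272 (G = 2*(-43636) = -87272)
C(t, m) = -46 (C(t, m) = 5 - 51 = -46)
Z = -18398697/497444 (Z = 4 + (3868/(-46) + 22861/10814)/2 = 4 + (3868*(-1/46) + 22861*(1/10814))/2 = 4 + (-1934/23 + 22861/10814)/2 = 4 + (½)*(-20388473/248722) = 4 - 20388473/497444 = -18398697/497444 ≈ -36.986)
q = -14176 (q = -10247 - 3929 = -14176)
(-25210 + G)*(q + Z) = (-25210 - 87272)*(-14176 - 18398697/497444) = -112482*(-7070164841/497444) = 397633140822681/248722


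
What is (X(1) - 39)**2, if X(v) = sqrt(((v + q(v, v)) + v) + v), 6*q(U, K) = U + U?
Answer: (117 - sqrt(30))**2/9 ≈ 1381.9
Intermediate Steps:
q(U, K) = U/3 (q(U, K) = (U + U)/6 = (2*U)/6 = U/3)
X(v) = sqrt(30)*sqrt(v)/3 (X(v) = sqrt(((v + v/3) + v) + v) = sqrt((4*v/3 + v) + v) = sqrt(7*v/3 + v) = sqrt(10*v/3) = sqrt(30)*sqrt(v)/3)
(X(1) - 39)**2 = (sqrt(30)*sqrt(1)/3 - 39)**2 = ((1/3)*sqrt(30)*1 - 39)**2 = (sqrt(30)/3 - 39)**2 = (-39 + sqrt(30)/3)**2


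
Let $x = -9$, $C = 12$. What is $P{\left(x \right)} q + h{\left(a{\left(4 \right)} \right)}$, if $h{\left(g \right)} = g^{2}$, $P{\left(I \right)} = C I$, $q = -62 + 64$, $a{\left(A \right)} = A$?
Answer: $-200$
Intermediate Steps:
$q = 2$
$P{\left(I \right)} = 12 I$
$P{\left(x \right)} q + h{\left(a{\left(4 \right)} \right)} = 12 \left(-9\right) 2 + 4^{2} = \left(-108\right) 2 + 16 = -216 + 16 = -200$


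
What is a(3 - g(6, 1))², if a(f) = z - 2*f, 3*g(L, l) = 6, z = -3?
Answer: 25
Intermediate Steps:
g(L, l) = 2 (g(L, l) = (⅓)*6 = 2)
a(f) = -3 - 2*f
a(3 - g(6, 1))² = (-3 - 2*(3 - 1*2))² = (-3 - 2*(3 - 2))² = (-3 - 2*1)² = (-3 - 2)² = (-5)² = 25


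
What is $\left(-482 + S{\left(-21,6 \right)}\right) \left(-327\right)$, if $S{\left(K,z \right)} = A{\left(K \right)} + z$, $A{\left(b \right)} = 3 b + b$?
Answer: $183120$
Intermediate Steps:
$A{\left(b \right)} = 4 b$
$S{\left(K,z \right)} = z + 4 K$ ($S{\left(K,z \right)} = 4 K + z = z + 4 K$)
$\left(-482 + S{\left(-21,6 \right)}\right) \left(-327\right) = \left(-482 + \left(6 + 4 \left(-21\right)\right)\right) \left(-327\right) = \left(-482 + \left(6 - 84\right)\right) \left(-327\right) = \left(-482 - 78\right) \left(-327\right) = \left(-560\right) \left(-327\right) = 183120$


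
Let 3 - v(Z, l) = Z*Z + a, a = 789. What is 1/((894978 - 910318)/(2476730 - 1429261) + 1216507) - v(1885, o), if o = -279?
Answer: 4528710442032379342/1274253355443 ≈ 3.5540e+6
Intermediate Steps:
v(Z, l) = -786 - Z**2 (v(Z, l) = 3 - (Z*Z + 789) = 3 - (Z**2 + 789) = 3 - (789 + Z**2) = 3 + (-789 - Z**2) = -786 - Z**2)
1/((894978 - 910318)/(2476730 - 1429261) + 1216507) - v(1885, o) = 1/((894978 - 910318)/(2476730 - 1429261) + 1216507) - (-786 - 1*1885**2) = 1/(-15340/1047469 + 1216507) - (-786 - 1*3553225) = 1/(-15340*1/1047469 + 1216507) - (-786 - 3553225) = 1/(-15340/1047469 + 1216507) - 1*(-3554011) = 1/(1274253355443/1047469) + 3554011 = 1047469/1274253355443 + 3554011 = 4528710442032379342/1274253355443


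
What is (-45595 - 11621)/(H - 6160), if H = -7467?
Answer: 57216/13627 ≈ 4.1987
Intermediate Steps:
(-45595 - 11621)/(H - 6160) = (-45595 - 11621)/(-7467 - 6160) = -57216/(-13627) = -57216*(-1/13627) = 57216/13627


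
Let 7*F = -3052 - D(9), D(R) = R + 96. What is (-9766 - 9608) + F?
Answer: -19825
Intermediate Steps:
D(R) = 96 + R
F = -451 (F = (-3052 - (96 + 9))/7 = (-3052 - 1*105)/7 = (-3052 - 105)/7 = (1/7)*(-3157) = -451)
(-9766 - 9608) + F = (-9766 - 9608) - 451 = -19374 - 451 = -19825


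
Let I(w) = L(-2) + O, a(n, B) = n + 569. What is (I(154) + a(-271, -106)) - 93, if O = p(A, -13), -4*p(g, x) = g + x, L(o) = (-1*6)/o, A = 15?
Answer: 415/2 ≈ 207.50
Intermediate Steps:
a(n, B) = 569 + n
L(o) = -6/o
p(g, x) = -g/4 - x/4 (p(g, x) = -(g + x)/4 = -g/4 - x/4)
O = -½ (O = -¼*15 - ¼*(-13) = -15/4 + 13/4 = -½ ≈ -0.50000)
I(w) = 5/2 (I(w) = -6/(-2) - ½ = -6*(-½) - ½ = 3 - ½ = 5/2)
(I(154) + a(-271, -106)) - 93 = (5/2 + (569 - 271)) - 93 = (5/2 + 298) - 93 = 601/2 - 93 = 415/2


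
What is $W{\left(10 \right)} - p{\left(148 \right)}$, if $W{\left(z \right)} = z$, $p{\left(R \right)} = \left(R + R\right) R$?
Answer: $-43798$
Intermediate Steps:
$p{\left(R \right)} = 2 R^{2}$ ($p{\left(R \right)} = 2 R R = 2 R^{2}$)
$W{\left(10 \right)} - p{\left(148 \right)} = 10 - 2 \cdot 148^{2} = 10 - 2 \cdot 21904 = 10 - 43808 = -43798$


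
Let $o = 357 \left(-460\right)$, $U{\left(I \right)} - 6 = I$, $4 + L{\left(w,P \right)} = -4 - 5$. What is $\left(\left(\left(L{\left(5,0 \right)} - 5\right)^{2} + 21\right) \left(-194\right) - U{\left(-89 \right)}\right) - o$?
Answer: $97373$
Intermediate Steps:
$L{\left(w,P \right)} = -13$ ($L{\left(w,P \right)} = -4 - 9 = -13$)
$U{\left(I \right)} = 6 + I$
$o = -164220$
$\left(\left(\left(L{\left(5,0 \right)} - 5\right)^{2} + 21\right) \left(-194\right) - U{\left(-89 \right)}\right) - o = \left(\left(\left(-13 - 5\right)^{2} + 21\right) \left(-194\right) - \left(6 - 89\right)\right) - -164220 = \left(\left(\left(-18\right)^{2} + 21\right) \left(-194\right) - -83\right) + 164220 = \left(\left(324 + 21\right) \left(-194\right) + 83\right) + 164220 = \left(345 \left(-194\right) + 83\right) + 164220 = \left(-66930 + 83\right) + 164220 = -66847 + 164220 = 97373$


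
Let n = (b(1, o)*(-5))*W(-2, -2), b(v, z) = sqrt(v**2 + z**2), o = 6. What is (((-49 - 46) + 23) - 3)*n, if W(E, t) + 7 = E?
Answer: -3375*sqrt(37) ≈ -20529.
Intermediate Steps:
W(E, t) = -7 + E
n = 45*sqrt(37) (n = (sqrt(1**2 + 6**2)*(-5))*(-7 - 2) = (sqrt(1 + 36)*(-5))*(-9) = (sqrt(37)*(-5))*(-9) = -5*sqrt(37)*(-9) = 45*sqrt(37) ≈ 273.72)
(((-49 - 46) + 23) - 3)*n = (((-49 - 46) + 23) - 3)*(45*sqrt(37)) = ((-95 + 23) - 3)*(45*sqrt(37)) = (-72 - 3)*(45*sqrt(37)) = -3375*sqrt(37)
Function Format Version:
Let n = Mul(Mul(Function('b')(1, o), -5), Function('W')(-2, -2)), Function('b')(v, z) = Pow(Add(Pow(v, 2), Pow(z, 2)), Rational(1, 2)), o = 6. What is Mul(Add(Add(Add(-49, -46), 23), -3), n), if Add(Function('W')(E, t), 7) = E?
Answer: Mul(-3375, Pow(37, Rational(1, 2))) ≈ -20529.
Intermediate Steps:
Function('W')(E, t) = Add(-7, E)
n = Mul(45, Pow(37, Rational(1, 2))) (n = Mul(Mul(Pow(Add(Pow(1, 2), Pow(6, 2)), Rational(1, 2)), -5), Add(-7, -2)) = Mul(Mul(Pow(Add(1, 36), Rational(1, 2)), -5), -9) = Mul(Mul(Pow(37, Rational(1, 2)), -5), -9) = Mul(Mul(-5, Pow(37, Rational(1, 2))), -9) = Mul(45, Pow(37, Rational(1, 2))) ≈ 273.72)
Mul(Add(Add(Add(-49, -46), 23), -3), n) = Mul(Add(Add(Add(-49, -46), 23), -3), Mul(45, Pow(37, Rational(1, 2)))) = Mul(Add(Add(-95, 23), -3), Mul(45, Pow(37, Rational(1, 2)))) = Mul(Add(-72, -3), Mul(45, Pow(37, Rational(1, 2)))) = Mul(-75, Mul(45, Pow(37, Rational(1, 2)))) = Mul(-3375, Pow(37, Rational(1, 2)))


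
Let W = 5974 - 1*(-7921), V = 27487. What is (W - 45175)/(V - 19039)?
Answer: -1955/528 ≈ -3.7027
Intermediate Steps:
W = 13895 (W = 5974 + 7921 = 13895)
(W - 45175)/(V - 19039) = (13895 - 45175)/(27487 - 19039) = -31280/8448 = -31280*1/8448 = -1955/528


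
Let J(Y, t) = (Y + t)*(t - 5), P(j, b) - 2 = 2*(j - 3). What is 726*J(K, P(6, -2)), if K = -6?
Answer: 4356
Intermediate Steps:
P(j, b) = -4 + 2*j (P(j, b) = 2 + 2*(j - 3) = 2 + 2*(-3 + j) = 2 + (-6 + 2*j) = -4 + 2*j)
J(Y, t) = (-5 + t)*(Y + t) (J(Y, t) = (Y + t)*(-5 + t) = (-5 + t)*(Y + t))
726*J(K, P(6, -2)) = 726*((-4 + 2*6)**2 - 5*(-6) - 5*(-4 + 2*6) - 6*(-4 + 2*6)) = 726*((-4 + 12)**2 + 30 - 5*(-4 + 12) - 6*(-4 + 12)) = 726*(8**2 + 30 - 5*8 - 6*8) = 726*(64 + 30 - 40 - 48) = 726*6 = 4356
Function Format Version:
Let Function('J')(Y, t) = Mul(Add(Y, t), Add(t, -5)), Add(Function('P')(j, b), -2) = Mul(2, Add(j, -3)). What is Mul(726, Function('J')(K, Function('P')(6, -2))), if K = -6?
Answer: 4356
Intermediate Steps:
Function('P')(j, b) = Add(-4, Mul(2, j)) (Function('P')(j, b) = Add(2, Mul(2, Add(j, -3))) = Add(2, Mul(2, Add(-3, j))) = Add(2, Add(-6, Mul(2, j))) = Add(-4, Mul(2, j)))
Function('J')(Y, t) = Mul(Add(-5, t), Add(Y, t)) (Function('J')(Y, t) = Mul(Add(Y, t), Add(-5, t)) = Mul(Add(-5, t), Add(Y, t)))
Mul(726, Function('J')(K, Function('P')(6, -2))) = Mul(726, Add(Pow(Add(-4, Mul(2, 6)), 2), Mul(-5, -6), Mul(-5, Add(-4, Mul(2, 6))), Mul(-6, Add(-4, Mul(2, 6))))) = Mul(726, Add(Pow(Add(-4, 12), 2), 30, Mul(-5, Add(-4, 12)), Mul(-6, Add(-4, 12)))) = Mul(726, Add(Pow(8, 2), 30, Mul(-5, 8), Mul(-6, 8))) = Mul(726, Add(64, 30, -40, -48)) = Mul(726, 6) = 4356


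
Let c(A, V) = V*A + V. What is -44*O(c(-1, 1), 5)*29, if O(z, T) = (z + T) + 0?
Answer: -6380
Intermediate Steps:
c(A, V) = V + A*V (c(A, V) = A*V + V = V + A*V)
O(z, T) = T + z (O(z, T) = (T + z) + 0 = T + z)
-44*O(c(-1, 1), 5)*29 = -44*(5 + 1*(1 - 1))*29 = -44*(5 + 1*0)*29 = -44*(5 + 0)*29 = -44*5*29 = -220*29 = -6380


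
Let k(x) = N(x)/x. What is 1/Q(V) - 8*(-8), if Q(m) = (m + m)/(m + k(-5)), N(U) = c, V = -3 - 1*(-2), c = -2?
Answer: 643/10 ≈ 64.300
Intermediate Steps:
V = -1 (V = -3 + 2 = -1)
N(U) = -2
k(x) = -2/x
Q(m) = 2*m/(⅖ + m) (Q(m) = (m + m)/(m - 2/(-5)) = (2*m)/(m - 2*(-⅕)) = (2*m)/(m + ⅖) = (2*m)/(⅖ + m) = 2*m/(⅖ + m))
1/Q(V) - 8*(-8) = 1/(10*(-1)/(2 + 5*(-1))) - 8*(-8) = 1/(10*(-1)/(2 - 5)) + 64 = 1/(10*(-1)/(-3)) + 64 = 1/(10*(-1)*(-⅓)) + 64 = 1/(10/3) + 64 = 3/10 + 64 = 643/10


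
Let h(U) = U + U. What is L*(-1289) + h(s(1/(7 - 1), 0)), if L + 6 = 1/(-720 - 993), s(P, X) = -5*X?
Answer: 13249631/1713 ≈ 7734.8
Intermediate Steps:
h(U) = 2*U
L = -10279/1713 (L = -6 + 1/(-720 - 993) = -6 + 1/(-1713) = -6 - 1/1713 = -10279/1713 ≈ -6.0006)
L*(-1289) + h(s(1/(7 - 1), 0)) = -10279/1713*(-1289) + 2*(-5*0) = 13249631/1713 + 2*0 = 13249631/1713 + 0 = 13249631/1713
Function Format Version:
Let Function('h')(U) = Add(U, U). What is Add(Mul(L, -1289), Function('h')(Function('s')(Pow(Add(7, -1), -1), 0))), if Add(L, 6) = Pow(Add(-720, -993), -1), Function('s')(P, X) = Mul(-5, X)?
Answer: Rational(13249631, 1713) ≈ 7734.8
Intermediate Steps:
Function('h')(U) = Mul(2, U)
L = Rational(-10279, 1713) (L = Add(-6, Pow(Add(-720, -993), -1)) = Add(-6, Pow(-1713, -1)) = Add(-6, Rational(-1, 1713)) = Rational(-10279, 1713) ≈ -6.0006)
Add(Mul(L, -1289), Function('h')(Function('s')(Pow(Add(7, -1), -1), 0))) = Add(Mul(Rational(-10279, 1713), -1289), Mul(2, Mul(-5, 0))) = Add(Rational(13249631, 1713), Mul(2, 0)) = Add(Rational(13249631, 1713), 0) = Rational(13249631, 1713)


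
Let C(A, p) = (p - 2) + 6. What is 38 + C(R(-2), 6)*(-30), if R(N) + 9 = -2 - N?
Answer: -262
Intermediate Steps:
R(N) = -11 - N (R(N) = -9 + (-2 - N) = -11 - N)
C(A, p) = 4 + p (C(A, p) = (-2 + p) + 6 = 4 + p)
38 + C(R(-2), 6)*(-30) = 38 + (4 + 6)*(-30) = 38 + 10*(-30) = 38 - 300 = -262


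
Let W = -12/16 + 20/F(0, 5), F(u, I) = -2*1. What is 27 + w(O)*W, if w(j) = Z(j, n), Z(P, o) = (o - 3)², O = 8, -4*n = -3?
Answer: -1755/64 ≈ -27.422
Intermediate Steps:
n = ¾ (n = -¼*(-3) = ¾ ≈ 0.75000)
Z(P, o) = (-3 + o)²
F(u, I) = -2
w(j) = 81/16 (w(j) = (-3 + ¾)² = (-9/4)² = 81/16)
W = -43/4 (W = -12/16 + 20/(-2) = -12*1/16 + 20*(-½) = -¾ - 10 = -43/4 ≈ -10.750)
27 + w(O)*W = 27 + (81/16)*(-43/4) = 27 - 3483/64 = -1755/64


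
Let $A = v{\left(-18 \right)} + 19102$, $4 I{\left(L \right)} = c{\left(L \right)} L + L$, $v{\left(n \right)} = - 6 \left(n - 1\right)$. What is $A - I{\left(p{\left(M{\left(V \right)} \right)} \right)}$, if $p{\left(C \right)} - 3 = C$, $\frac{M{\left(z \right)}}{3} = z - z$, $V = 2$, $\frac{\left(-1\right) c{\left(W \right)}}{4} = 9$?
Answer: $\frac{76969}{4} \approx 19242.0$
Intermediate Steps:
$c{\left(W \right)} = -36$ ($c{\left(W \right)} = \left(-4\right) 9 = -36$)
$M{\left(z \right)} = 0$ ($M{\left(z \right)} = 3 \left(z - z\right) = 3 \cdot 0 = 0$)
$p{\left(C \right)} = 3 + C$
$v{\left(n \right)} = 6 - 6 n$ ($v{\left(n \right)} = - 6 \left(-1 + n\right) = 6 - 6 n$)
$I{\left(L \right)} = - \frac{35 L}{4}$ ($I{\left(L \right)} = \frac{- 36 L + L}{4} = \frac{\left(-35\right) L}{4} = - \frac{35 L}{4}$)
$A = 19216$ ($A = \left(6 - -108\right) + 19102 = \left(6 + 108\right) + 19102 = 114 + 19102 = 19216$)
$A - I{\left(p{\left(M{\left(V \right)} \right)} \right)} = 19216 - - \frac{35 \left(3 + 0\right)}{4} = 19216 - \left(- \frac{35}{4}\right) 3 = 19216 - - \frac{105}{4} = 19216 + \frac{105}{4} = \frac{76969}{4}$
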